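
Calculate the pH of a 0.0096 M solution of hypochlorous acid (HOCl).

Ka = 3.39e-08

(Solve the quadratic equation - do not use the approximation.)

x² + Ka×x - Ka×C = 0. Using quadratic formula: [H⁺] = 1.8023e-05

pH = 4.74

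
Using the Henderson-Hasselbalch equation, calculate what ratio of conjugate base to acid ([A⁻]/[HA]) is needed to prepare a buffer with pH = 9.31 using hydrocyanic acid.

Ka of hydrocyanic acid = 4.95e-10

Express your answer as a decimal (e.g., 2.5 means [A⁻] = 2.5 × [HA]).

pKa = -log(4.95e-10) = 9.3054. pH = pKa + log([A⁻]/[HA]), so log([A⁻]/[HA]) = pH − pKa = 9.31 − 9.3054 = 0.0046. [A⁻]/[HA] = 10^(0.0046) = 1.01

[A⁻]/[HA] = 1.01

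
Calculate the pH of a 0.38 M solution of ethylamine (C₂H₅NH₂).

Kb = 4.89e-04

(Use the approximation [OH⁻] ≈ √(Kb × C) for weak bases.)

[OH⁻] = √(Kb × C) = √(4.89e-04 × 0.38) = 1.3632e-02. pOH = 1.87, pH = 14 - pOH

pH = 12.13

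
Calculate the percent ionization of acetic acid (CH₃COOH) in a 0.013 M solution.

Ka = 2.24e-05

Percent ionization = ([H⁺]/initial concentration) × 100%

Using Ka equilibrium: x² + Ka×x - Ka×C = 0. Solving: [H⁺] = 5.2855e-04. Percent = (5.2855e-04/0.013) × 100

Percent ionization = 4.07%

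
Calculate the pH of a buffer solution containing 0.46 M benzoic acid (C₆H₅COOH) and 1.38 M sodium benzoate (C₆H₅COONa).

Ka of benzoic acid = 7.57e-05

pKa = -log(7.57e-05) = 4.12. pH = pKa + log([A⁻]/[HA]) = 4.12 + log(1.38/0.46)

pH = 4.60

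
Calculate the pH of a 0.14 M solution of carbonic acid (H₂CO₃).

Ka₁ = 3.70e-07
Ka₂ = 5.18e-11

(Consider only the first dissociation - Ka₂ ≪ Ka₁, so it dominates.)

First dissociation dominates. From Ka₁ = [H⁺][HA⁻]/[H₂A], x² + Ka₁·x − Ka₁·C = 0 with C = 0.14 M and Ka₁ = 3.70e-07. Solving: [H⁺] = (−Ka₁ + √(Ka₁² + 4·Ka₁·C)) / 2 = 2.2741e-04 M. pH = -log(2.2741e-04) = 3.64.

pH = 3.64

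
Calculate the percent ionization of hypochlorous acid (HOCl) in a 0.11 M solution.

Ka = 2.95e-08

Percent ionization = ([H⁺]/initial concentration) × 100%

Using Ka equilibrium: x² + Ka×x - Ka×C = 0. Solving: [H⁺] = 5.6950e-05. Percent = (5.6950e-05/0.11) × 100

Percent ionization = 0.0518%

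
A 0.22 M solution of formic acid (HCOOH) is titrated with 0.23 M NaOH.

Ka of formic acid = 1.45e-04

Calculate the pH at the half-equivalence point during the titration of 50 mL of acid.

At half-equivalence [HA] = [A⁻], so Henderson-Hasselbalch gives pH = pKa = -log(1.45e-04) = 3.84.

pH = pKa = 3.84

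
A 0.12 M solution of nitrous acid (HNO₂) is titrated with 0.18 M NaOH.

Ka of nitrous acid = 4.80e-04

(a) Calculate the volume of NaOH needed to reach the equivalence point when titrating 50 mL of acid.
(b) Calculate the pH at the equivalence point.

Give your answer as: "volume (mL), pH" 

moles acid = 0.12 × 50/1000 = 0.006 mol; V_base = moles/0.18 × 1000 = 33.3 mL. At equivalence only the conjugate base is present: [A⁻] = 0.006/0.083 = 7.2000e-02 M. Kb = Kw/Ka = 2.08e-11; [OH⁻] = √(Kb × [A⁻]) = 1.2247e-06; pOH = 5.91; pH = 14 - pOH = 8.09.

V = 33.3 mL, pH = 8.09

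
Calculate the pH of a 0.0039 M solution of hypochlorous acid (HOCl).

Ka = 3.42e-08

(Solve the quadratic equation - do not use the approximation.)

x² + Ka×x - Ka×C = 0. Using quadratic formula: [H⁺] = 1.1532e-05

pH = 4.94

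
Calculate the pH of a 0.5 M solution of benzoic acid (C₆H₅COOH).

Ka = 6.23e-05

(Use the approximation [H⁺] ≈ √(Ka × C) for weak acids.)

[H⁺] = √(Ka × C) = √(6.23e-05 × 0.5) = 5.5812e-03. pH = -log(5.5812e-03)

pH = 2.25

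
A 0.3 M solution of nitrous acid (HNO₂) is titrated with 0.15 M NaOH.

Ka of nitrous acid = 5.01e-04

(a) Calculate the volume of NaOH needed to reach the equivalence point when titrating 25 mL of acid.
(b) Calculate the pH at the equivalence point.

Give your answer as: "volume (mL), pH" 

moles acid = 0.3 × 25/1000 = 0.0075 mol; V_base = moles/0.15 × 1000 = 50.0 mL. At equivalence only the conjugate base is present: [A⁻] = 0.0075/0.075 = 1.0000e-01 M. Kb = Kw/Ka = 2.00e-11; [OH⁻] = √(Kb × [A⁻]) = 1.4128e-06; pOH = 5.85; pH = 14 - pOH = 8.15.

V = 50.0 mL, pH = 8.15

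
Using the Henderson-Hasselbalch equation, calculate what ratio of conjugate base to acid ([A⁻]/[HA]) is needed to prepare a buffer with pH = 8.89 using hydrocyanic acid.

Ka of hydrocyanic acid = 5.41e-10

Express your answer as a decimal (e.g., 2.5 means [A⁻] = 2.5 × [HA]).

pKa = -log(5.41e-10) = 9.2668. pH = pKa + log([A⁻]/[HA]), so log([A⁻]/[HA]) = pH − pKa = 8.89 − 9.2668 = -0.3768. [A⁻]/[HA] = 10^(-0.3768) = 0.420

[A⁻]/[HA] = 0.420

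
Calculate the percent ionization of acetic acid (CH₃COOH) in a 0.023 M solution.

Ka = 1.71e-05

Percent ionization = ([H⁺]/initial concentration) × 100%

Using Ka equilibrium: x² + Ka×x - Ka×C = 0. Solving: [H⁺] = 6.1864e-04. Percent = (6.1864e-04/0.023) × 100

Percent ionization = 2.69%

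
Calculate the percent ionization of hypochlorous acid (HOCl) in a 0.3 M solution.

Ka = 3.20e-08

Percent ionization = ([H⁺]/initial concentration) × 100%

Using Ka equilibrium: x² + Ka×x - Ka×C = 0. Solving: [H⁺] = 9.7964e-05. Percent = (9.7964e-05/0.3) × 100

Percent ionization = 0.0327%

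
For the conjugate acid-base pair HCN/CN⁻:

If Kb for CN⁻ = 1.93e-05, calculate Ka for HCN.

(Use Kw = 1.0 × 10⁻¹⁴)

For a conjugate pair Ka × Kb = Kw, so Ka = Kw/Kb = 1.0 × 10⁻¹⁴ / 1.93e-05 = 5.18e-10.

K_a = 5.18e-10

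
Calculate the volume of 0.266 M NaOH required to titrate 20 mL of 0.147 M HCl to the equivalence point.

At equivalence: moles acid = moles base. moles HCl = 0.147 × 20/1000 = 0.00294 mol. V_base = moles / 0.266 × 1000 = 11.1 mL.

V_{base} = 11.1 mL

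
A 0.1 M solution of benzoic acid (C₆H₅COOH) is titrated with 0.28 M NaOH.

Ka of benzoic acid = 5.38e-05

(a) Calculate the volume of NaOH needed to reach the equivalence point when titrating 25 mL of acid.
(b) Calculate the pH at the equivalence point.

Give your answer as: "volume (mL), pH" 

moles acid = 0.1 × 25/1000 = 0.0025 mol; V_base = moles/0.28 × 1000 = 8.9 mL. At equivalence only the conjugate base is present: [A⁻] = 0.0025/0.034 = 7.3684e-02 M. Kb = Kw/Ka = 1.86e-10; [OH⁻] = √(Kb × [A⁻]) = 3.7008e-06; pOH = 5.43; pH = 14 - pOH = 8.57.

V = 8.9 mL, pH = 8.57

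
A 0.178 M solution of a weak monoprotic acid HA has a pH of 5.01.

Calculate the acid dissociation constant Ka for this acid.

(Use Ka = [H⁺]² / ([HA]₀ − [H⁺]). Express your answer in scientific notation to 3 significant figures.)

[H⁺] = 10^(−pH) = 10^(−5.01) = 9.772e-06 M. For HA ⇌ H⁺ + A⁻, Ka = [H⁺][A⁻]/[HA] = [H⁺]² / ([HA]₀ − [H⁺]) = (9.772e-06)² / (0.178 − 9.772e-06) = 5.37e-10.

K_a = 5.37e-10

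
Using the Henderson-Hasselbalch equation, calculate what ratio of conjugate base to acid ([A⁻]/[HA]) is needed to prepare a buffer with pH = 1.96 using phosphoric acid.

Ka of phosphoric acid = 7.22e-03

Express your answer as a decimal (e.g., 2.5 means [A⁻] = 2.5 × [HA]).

pKa = -log(7.22e-03) = 2.1415. pH = pKa + log([A⁻]/[HA]), so log([A⁻]/[HA]) = pH − pKa = 1.96 − 2.1415 = -0.1815. [A⁻]/[HA] = 10^(-0.1815) = 0.658

[A⁻]/[HA] = 0.658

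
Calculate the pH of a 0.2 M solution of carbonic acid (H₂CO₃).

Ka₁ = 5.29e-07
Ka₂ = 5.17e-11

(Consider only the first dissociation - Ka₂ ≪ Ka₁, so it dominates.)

First dissociation dominates. From Ka₁ = [H⁺][HA⁻]/[H₂A], x² + Ka₁·x − Ka₁·C = 0 with C = 0.2 M and Ka₁ = 5.29e-07. Solving: [H⁺] = (−Ka₁ + √(Ka₁² + 4·Ka₁·C)) / 2 = 3.2500e-04 M. pH = -log(3.2500e-04) = 3.49.

pH = 3.49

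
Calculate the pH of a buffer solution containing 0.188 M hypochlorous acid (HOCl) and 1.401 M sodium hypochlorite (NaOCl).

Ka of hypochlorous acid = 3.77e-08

pKa = -log(3.77e-08) = 7.42. pH = pKa + log([A⁻]/[HA]) = 7.42 + log(1.401/0.188)

pH = 8.30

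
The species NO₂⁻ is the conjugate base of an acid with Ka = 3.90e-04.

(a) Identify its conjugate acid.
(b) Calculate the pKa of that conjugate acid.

(a) The conjugate acid is formed by adding one H⁺ to NO₂⁻, giving HNO₂. (b) pKa = -log(Ka) = -log(3.90e-04) = 3.41.

Conjugate acid: HNO₂; pK_a = 3.41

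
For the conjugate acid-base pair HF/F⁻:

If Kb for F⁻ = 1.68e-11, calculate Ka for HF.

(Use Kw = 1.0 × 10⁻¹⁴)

For a conjugate pair Ka × Kb = Kw, so Ka = Kw/Kb = 1.0 × 10⁻¹⁴ / 1.68e-11 = 5.95e-04.

K_a = 5.95e-04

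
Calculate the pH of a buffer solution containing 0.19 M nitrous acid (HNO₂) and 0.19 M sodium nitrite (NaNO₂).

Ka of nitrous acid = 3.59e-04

pKa = -log(3.59e-04) = 3.44. pH = pKa + log([A⁻]/[HA]) = 3.44 + log(0.19/0.19)

pH = 3.44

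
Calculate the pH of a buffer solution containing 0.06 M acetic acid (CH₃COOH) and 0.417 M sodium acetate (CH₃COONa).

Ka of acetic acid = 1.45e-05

pKa = -log(1.45e-05) = 4.84. pH = pKa + log([A⁻]/[HA]) = 4.84 + log(0.417/0.06)

pH = 5.68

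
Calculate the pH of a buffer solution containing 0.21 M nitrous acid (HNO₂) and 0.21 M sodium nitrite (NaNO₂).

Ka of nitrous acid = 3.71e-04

pKa = -log(3.71e-04) = 3.43. pH = pKa + log([A⁻]/[HA]) = 3.43 + log(0.21/0.21)

pH = 3.43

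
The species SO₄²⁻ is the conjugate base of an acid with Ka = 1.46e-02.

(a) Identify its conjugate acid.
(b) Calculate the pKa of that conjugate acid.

(a) The conjugate acid is formed by adding one H⁺ to SO₄²⁻, giving HSO₄⁻. (b) pKa = -log(Ka) = -log(1.46e-02) = 1.84.

Conjugate acid: HSO₄⁻; pK_a = 1.84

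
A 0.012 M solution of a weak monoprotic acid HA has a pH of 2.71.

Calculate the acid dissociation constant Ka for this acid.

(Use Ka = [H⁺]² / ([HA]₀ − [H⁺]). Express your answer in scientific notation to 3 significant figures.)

[H⁺] = 10^(−pH) = 10^(−2.71) = 1.950e-03 M. For HA ⇌ H⁺ + A⁻, Ka = [H⁺][A⁻]/[HA] = [H⁺]² / ([HA]₀ − [H⁺]) = (1.950e-03)² / (0.012 − 1.950e-03) = 3.78e-04.

K_a = 3.78e-04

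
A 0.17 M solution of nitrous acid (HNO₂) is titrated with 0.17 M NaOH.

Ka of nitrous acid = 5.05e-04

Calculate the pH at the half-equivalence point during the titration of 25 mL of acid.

At half-equivalence [HA] = [A⁻], so Henderson-Hasselbalch gives pH = pKa = -log(5.05e-04) = 3.30.

pH = pKa = 3.30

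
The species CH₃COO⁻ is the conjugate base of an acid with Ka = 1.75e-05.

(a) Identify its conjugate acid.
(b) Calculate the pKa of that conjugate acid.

(a) The conjugate acid is formed by adding one H⁺ to CH₃COO⁻, giving CH₃COOH. (b) pKa = -log(Ka) = -log(1.75e-05) = 4.76.

Conjugate acid: CH₃COOH; pK_a = 4.76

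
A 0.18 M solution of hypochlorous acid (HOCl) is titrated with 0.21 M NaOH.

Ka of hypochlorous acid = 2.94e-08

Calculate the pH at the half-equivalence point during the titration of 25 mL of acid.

At half-equivalence [HA] = [A⁻], so Henderson-Hasselbalch gives pH = pKa = -log(2.94e-08) = 7.53.

pH = pKa = 7.53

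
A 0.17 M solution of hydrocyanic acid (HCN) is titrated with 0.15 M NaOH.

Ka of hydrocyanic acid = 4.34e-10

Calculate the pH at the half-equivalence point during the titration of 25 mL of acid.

At half-equivalence [HA] = [A⁻], so Henderson-Hasselbalch gives pH = pKa = -log(4.34e-10) = 9.36.

pH = pKa = 9.36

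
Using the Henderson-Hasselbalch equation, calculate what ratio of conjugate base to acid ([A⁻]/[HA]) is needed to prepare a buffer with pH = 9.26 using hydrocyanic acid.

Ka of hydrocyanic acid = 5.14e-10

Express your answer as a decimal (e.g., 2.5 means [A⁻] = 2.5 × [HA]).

pKa = -log(5.14e-10) = 9.2890. pH = pKa + log([A⁻]/[HA]), so log([A⁻]/[HA]) = pH − pKa = 9.26 − 9.2890 = -0.0290. [A⁻]/[HA] = 10^(-0.0290) = 0.935

[A⁻]/[HA] = 0.935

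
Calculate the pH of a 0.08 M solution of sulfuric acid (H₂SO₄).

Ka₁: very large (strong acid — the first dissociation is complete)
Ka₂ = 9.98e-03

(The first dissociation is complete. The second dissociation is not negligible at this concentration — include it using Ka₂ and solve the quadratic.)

First dissociation is complete: [H⁺]₀ = [HSO₄⁻]₀ = C = 0.08 M. Second dissociation HSO₄⁻ ⇌ H⁺ + SO₄²⁻: let x = [SO₄²⁻]. Ka₂ = (C + x)·x / (C − x) = 9.98e-03 → x² + (C + Ka₂)·x − Ka₂·C = 0 → x² + 0.08998·x − 7.984e-04 = 0. x = (−0.08998 + √(0.08998² + 4 × 7.984e-04)) / 2 = 8.1372e-03 M. [H⁺] = C + x = 0.08 + 8.1372e-03 = 8.8137e-02 M. pH = -log(8.8137e-02) = 1.05.

pH = 1.05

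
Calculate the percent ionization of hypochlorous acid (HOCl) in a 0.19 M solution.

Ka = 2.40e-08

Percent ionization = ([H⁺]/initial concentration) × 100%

Using Ka equilibrium: x² + Ka×x - Ka×C = 0. Solving: [H⁺] = 6.7516e-05. Percent = (6.7516e-05/0.19) × 100

Percent ionization = 0.0355%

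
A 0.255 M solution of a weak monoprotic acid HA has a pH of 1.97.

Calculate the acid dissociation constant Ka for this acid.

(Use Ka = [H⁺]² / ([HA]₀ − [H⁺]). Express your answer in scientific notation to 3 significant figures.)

[H⁺] = 10^(−pH) = 10^(−1.97) = 1.072e-02 M. For HA ⇌ H⁺ + A⁻, Ka = [H⁺][A⁻]/[HA] = [H⁺]² / ([HA]₀ − [H⁺]) = (1.072e-02)² / (0.255 − 1.072e-02) = 4.70e-04.

K_a = 4.70e-04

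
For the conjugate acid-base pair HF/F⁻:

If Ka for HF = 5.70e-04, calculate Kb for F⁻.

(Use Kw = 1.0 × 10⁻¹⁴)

For a conjugate pair Ka × Kb = Kw, so Kb = Kw/Ka = 1.0 × 10⁻¹⁴ / 5.70e-04 = 1.75e-11.

K_b = 1.75e-11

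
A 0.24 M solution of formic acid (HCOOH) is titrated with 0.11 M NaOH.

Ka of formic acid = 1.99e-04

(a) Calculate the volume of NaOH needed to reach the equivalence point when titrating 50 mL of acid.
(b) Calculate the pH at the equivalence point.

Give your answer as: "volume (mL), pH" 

moles acid = 0.24 × 50/1000 = 0.012 mol; V_base = moles/0.11 × 1000 = 109.1 mL. At equivalence only the conjugate base is present: [A⁻] = 0.012/0.159 = 7.5429e-02 M. Kb = Kw/Ka = 5.03e-11; [OH⁻] = √(Kb × [A⁻]) = 1.9469e-06; pOH = 5.71; pH = 14 - pOH = 8.29.

V = 109.1 mL, pH = 8.29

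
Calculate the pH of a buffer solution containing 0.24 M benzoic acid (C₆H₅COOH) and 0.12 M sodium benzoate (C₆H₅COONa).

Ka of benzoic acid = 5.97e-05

pKa = -log(5.97e-05) = 4.22. pH = pKa + log([A⁻]/[HA]) = 4.22 + log(0.12/0.24)

pH = 3.92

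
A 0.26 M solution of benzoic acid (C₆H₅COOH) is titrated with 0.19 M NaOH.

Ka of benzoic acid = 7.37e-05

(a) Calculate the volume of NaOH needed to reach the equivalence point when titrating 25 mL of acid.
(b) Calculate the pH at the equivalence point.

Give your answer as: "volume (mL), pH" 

moles acid = 0.26 × 25/1000 = 0.0065 mol; V_base = moles/0.19 × 1000 = 34.2 mL. At equivalence only the conjugate base is present: [A⁻] = 0.0065/0.059 = 1.0978e-01 M. Kb = Kw/Ka = 1.36e-10; [OH⁻] = √(Kb × [A⁻]) = 3.8594e-06; pOH = 5.41; pH = 14 - pOH = 8.59.

V = 34.2 mL, pH = 8.59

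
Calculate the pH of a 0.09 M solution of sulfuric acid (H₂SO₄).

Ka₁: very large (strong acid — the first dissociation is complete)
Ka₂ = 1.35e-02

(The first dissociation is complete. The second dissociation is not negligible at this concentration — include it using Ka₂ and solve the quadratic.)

First dissociation is complete: [H⁺]₀ = [HSO₄⁻]₀ = C = 0.09 M. Second dissociation HSO₄⁻ ⇌ H⁺ + SO₄²⁻: let x = [SO₄²⁻]. Ka₂ = (C + x)·x / (C − x) = 1.35e-02 → x² + (C + Ka₂)·x − Ka₂·C = 0 → x² + 0.10350·x − 1.215e-03 = 0. x = (−0.10350 + √(0.10350² + 4 × 1.215e-03)) / 2 = 1.0644e-02 M. [H⁺] = C + x = 0.09 + 1.0644e-02 = 1.0064e-01 M. pH = -log(1.0064e-01) = 1.00.

pH = 1.00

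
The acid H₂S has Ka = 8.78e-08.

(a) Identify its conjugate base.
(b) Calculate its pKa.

(a) The conjugate base is formed by removing one H⁺ from H₂S, giving HS⁻. (b) pKa = -log(Ka) = -log(8.78e-08) = 7.06.

Conjugate base: HS⁻; pK_a = 7.06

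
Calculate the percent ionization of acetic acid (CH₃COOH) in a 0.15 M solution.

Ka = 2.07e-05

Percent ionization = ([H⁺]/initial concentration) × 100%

Using Ka equilibrium: x² + Ka×x - Ka×C = 0. Solving: [H⁺] = 1.7518e-03. Percent = (1.7518e-03/0.15) × 100

Percent ionization = 1.17%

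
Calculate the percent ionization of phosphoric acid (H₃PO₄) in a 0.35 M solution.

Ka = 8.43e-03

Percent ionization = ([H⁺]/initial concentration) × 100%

Using Ka equilibrium: x² + Ka×x - Ka×C = 0. Solving: [H⁺] = 5.0267e-02. Percent = (5.0267e-02/0.35) × 100

Percent ionization = 14.4%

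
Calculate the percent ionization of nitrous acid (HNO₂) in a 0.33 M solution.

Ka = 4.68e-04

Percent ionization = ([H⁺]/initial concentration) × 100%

Using Ka equilibrium: x² + Ka×x - Ka×C = 0. Solving: [H⁺] = 1.2196e-02. Percent = (1.2196e-02/0.33) × 100

Percent ionization = 3.7%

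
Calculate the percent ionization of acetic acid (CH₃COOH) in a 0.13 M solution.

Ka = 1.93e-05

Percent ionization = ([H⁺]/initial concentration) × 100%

Using Ka equilibrium: x² + Ka×x - Ka×C = 0. Solving: [H⁺] = 1.5744e-03. Percent = (1.5744e-03/0.13) × 100

Percent ionization = 1.21%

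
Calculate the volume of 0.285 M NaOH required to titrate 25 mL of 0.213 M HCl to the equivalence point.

At equivalence: moles acid = moles base. moles HCl = 0.213 × 25/1000 = 0.005325 mol. V_base = moles / 0.285 × 1000 = 18.7 mL.

V_{base} = 18.7 mL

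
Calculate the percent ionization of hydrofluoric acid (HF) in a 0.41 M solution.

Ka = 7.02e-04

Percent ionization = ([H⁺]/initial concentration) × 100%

Using Ka equilibrium: x² + Ka×x - Ka×C = 0. Solving: [H⁺] = 1.6618e-02. Percent = (1.6618e-02/0.41) × 100

Percent ionization = 4.05%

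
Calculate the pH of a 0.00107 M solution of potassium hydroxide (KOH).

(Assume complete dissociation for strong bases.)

[OH⁻] = 0.00107 M for strong base. pOH = -log[OH⁻] = 2.97, pH = 14 - pOH

pH = 11.03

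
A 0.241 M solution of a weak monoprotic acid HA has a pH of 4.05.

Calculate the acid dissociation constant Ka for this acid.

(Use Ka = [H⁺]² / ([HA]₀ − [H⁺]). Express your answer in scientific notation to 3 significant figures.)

[H⁺] = 10^(−pH) = 10^(−4.05) = 8.913e-05 M. For HA ⇌ H⁺ + A⁻, Ka = [H⁺][A⁻]/[HA] = [H⁺]² / ([HA]₀ − [H⁺]) = (8.913e-05)² / (0.241 − 8.913e-05) = 3.30e-08.

K_a = 3.30e-08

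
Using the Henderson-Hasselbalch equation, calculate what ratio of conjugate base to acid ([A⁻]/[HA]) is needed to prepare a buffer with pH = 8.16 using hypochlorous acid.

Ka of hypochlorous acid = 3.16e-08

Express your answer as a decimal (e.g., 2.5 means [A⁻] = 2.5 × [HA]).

pKa = -log(3.16e-08) = 7.5003. pH = pKa + log([A⁻]/[HA]), so log([A⁻]/[HA]) = pH − pKa = 8.16 − 7.5003 = 0.6597. [A⁻]/[HA] = 10^(0.6597) = 4.57

[A⁻]/[HA] = 4.57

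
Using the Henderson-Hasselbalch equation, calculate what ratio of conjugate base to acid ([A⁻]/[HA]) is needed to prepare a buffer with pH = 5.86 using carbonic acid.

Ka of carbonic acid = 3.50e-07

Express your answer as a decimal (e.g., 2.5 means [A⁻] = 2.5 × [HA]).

pKa = -log(3.50e-07) = 6.4559. pH = pKa + log([A⁻]/[HA]), so log([A⁻]/[HA]) = pH − pKa = 5.86 − 6.4559 = -0.5959. [A⁻]/[HA] = 10^(-0.5959) = 0.254

[A⁻]/[HA] = 0.254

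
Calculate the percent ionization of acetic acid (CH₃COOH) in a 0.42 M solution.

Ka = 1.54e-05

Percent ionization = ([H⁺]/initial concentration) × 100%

Using Ka equilibrium: x² + Ka×x - Ka×C = 0. Solving: [H⁺] = 2.5355e-03. Percent = (2.5355e-03/0.42) × 100

Percent ionization = 0.604%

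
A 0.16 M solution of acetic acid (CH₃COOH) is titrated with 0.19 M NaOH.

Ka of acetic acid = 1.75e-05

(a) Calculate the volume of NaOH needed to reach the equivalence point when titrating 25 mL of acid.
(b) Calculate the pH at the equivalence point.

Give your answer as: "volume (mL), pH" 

moles acid = 0.16 × 25/1000 = 0.004 mol; V_base = moles/0.19 × 1000 = 21.1 mL. At equivalence only the conjugate base is present: [A⁻] = 0.004/0.046 = 8.6857e-02 M. Kb = Kw/Ka = 5.71e-10; [OH⁻] = √(Kb × [A⁻]) = 7.0450e-06; pOH = 5.15; pH = 14 - pOH = 8.85.

V = 21.1 mL, pH = 8.85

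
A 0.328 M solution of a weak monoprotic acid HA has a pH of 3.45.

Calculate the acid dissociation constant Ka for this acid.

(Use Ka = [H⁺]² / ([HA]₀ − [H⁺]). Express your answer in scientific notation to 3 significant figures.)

[H⁺] = 10^(−pH) = 10^(−3.45) = 3.548e-04 M. For HA ⇌ H⁺ + A⁻, Ka = [H⁺][A⁻]/[HA] = [H⁺]² / ([HA]₀ − [H⁺]) = (3.548e-04)² / (0.328 − 3.548e-04) = 3.84e-07.

K_a = 3.84e-07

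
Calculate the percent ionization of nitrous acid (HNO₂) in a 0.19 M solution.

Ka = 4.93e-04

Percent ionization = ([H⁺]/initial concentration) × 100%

Using Ka equilibrium: x² + Ka×x - Ka×C = 0. Solving: [H⁺] = 9.4350e-03. Percent = (9.4350e-03/0.19) × 100

Percent ionization = 4.97%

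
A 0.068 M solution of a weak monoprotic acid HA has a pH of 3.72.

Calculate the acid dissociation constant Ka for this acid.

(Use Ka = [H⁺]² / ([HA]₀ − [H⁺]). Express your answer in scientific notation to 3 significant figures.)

[H⁺] = 10^(−pH) = 10^(−3.72) = 1.905e-04 M. For HA ⇌ H⁺ + A⁻, Ka = [H⁺][A⁻]/[HA] = [H⁺]² / ([HA]₀ − [H⁺]) = (1.905e-04)² / (0.068 − 1.905e-04) = 5.35e-07.

K_a = 5.35e-07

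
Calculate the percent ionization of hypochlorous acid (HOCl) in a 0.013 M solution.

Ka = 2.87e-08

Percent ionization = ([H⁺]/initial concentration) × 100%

Using Ka equilibrium: x² + Ka×x - Ka×C = 0. Solving: [H⁺] = 1.9301e-05. Percent = (1.9301e-05/0.013) × 100

Percent ionization = 0.148%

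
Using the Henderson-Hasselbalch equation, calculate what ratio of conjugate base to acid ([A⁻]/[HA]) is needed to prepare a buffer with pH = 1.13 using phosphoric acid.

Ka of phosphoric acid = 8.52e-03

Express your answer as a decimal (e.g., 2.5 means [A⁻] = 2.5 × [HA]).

pKa = -log(8.52e-03) = 2.0696. pH = pKa + log([A⁻]/[HA]), so log([A⁻]/[HA]) = pH − pKa = 1.13 − 2.0696 = -0.9396. [A⁻]/[HA] = 10^(-0.9396) = 0.115

[A⁻]/[HA] = 0.115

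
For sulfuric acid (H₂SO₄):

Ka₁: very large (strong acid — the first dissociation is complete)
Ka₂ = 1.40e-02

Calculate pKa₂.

pKa₂ = -log(Ka₂) = -log(1.40e-02) = 1.85.

pK_{a2} = 1.85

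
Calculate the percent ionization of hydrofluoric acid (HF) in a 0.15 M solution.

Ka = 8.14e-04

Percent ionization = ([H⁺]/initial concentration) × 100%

Using Ka equilibrium: x² + Ka×x - Ka×C = 0. Solving: [H⁺] = 1.0650e-02. Percent = (1.0650e-02/0.15) × 100

Percent ionization = 7.1%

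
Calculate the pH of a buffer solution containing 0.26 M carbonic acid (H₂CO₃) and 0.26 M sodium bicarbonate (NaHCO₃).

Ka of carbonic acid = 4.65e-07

pKa = -log(4.65e-07) = 6.33. pH = pKa + log([A⁻]/[HA]) = 6.33 + log(0.26/0.26)

pH = 6.33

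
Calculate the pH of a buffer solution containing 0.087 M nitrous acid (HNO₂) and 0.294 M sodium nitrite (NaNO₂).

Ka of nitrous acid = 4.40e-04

pKa = -log(4.40e-04) = 3.36. pH = pKa + log([A⁻]/[HA]) = 3.36 + log(0.294/0.087)

pH = 3.89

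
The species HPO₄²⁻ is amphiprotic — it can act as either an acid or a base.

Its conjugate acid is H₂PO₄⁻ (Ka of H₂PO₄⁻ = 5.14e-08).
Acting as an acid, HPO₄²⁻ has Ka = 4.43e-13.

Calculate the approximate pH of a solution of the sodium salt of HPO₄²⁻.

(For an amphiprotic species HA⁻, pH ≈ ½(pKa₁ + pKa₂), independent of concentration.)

pKa₁ = -log(5.14e-08) = 7.29; pKa₂ = -log(4.43e-13) = 12.35. For an amphiprotic species, pH ≈ ½(pKa₁ + pKa₂) = ½(7.29 + 12.35) = 9.82.

pH = 9.82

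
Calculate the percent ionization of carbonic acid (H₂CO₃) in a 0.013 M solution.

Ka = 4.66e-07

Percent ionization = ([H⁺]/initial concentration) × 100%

Using Ka equilibrium: x² + Ka×x - Ka×C = 0. Solving: [H⁺] = 7.7601e-05. Percent = (7.7601e-05/0.013) × 100

Percent ionization = 0.597%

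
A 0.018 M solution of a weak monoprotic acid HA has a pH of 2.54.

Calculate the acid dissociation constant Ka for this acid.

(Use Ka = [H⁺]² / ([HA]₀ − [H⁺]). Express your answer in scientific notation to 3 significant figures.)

[H⁺] = 10^(−pH) = 10^(−2.54) = 2.884e-03 M. For HA ⇌ H⁺ + A⁻, Ka = [H⁺][A⁻]/[HA] = [H⁺]² / ([HA]₀ − [H⁺]) = (2.884e-03)² / (0.018 − 2.884e-03) = 5.50e-04.

K_a = 5.50e-04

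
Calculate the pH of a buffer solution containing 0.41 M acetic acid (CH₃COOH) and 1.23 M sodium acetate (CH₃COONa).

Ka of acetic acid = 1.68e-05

pKa = -log(1.68e-05) = 4.77. pH = pKa + log([A⁻]/[HA]) = 4.77 + log(1.23/0.41)

pH = 5.25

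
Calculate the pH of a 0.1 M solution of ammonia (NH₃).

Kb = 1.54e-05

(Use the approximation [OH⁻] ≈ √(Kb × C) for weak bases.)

[OH⁻] = √(Kb × C) = √(1.54e-05 × 0.1) = 1.2410e-03. pOH = 2.91, pH = 14 - pOH

pH = 11.09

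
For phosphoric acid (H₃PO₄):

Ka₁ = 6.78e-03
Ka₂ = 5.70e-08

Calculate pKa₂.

pKa₂ = -log(Ka₂) = -log(5.70e-08) = 7.24.

pK_{a2} = 7.24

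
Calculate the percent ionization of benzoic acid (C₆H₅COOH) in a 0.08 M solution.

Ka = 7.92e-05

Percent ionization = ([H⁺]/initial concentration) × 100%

Using Ka equilibrium: x² + Ka×x - Ka×C = 0. Solving: [H⁺] = 2.4779e-03. Percent = (2.4779e-03/0.08) × 100

Percent ionization = 3.1%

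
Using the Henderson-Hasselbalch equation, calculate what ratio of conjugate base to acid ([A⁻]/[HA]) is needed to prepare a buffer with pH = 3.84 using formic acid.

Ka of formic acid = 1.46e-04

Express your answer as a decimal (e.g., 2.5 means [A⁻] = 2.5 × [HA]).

pKa = -log(1.46e-04) = 3.8356. pH = pKa + log([A⁻]/[HA]), so log([A⁻]/[HA]) = pH − pKa = 3.84 − 3.8356 = 0.0044. [A⁻]/[HA] = 10^(0.0044) = 1.01

[A⁻]/[HA] = 1.01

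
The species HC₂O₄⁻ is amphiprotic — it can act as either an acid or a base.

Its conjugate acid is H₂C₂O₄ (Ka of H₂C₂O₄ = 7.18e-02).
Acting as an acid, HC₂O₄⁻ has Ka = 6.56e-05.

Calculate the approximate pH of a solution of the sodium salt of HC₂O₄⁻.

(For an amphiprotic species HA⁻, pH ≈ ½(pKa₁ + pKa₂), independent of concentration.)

pKa₁ = -log(7.18e-02) = 1.14; pKa₂ = -log(6.56e-05) = 4.18. For an amphiprotic species, pH ≈ ½(pKa₁ + pKa₂) = ½(1.14 + 4.18) = 2.66.

pH = 2.66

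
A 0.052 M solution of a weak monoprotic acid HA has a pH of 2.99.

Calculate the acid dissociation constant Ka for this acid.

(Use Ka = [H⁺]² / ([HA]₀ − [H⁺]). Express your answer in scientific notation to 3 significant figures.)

[H⁺] = 10^(−pH) = 10^(−2.99) = 1.023e-03 M. For HA ⇌ H⁺ + A⁻, Ka = [H⁺][A⁻]/[HA] = [H⁺]² / ([HA]₀ − [H⁺]) = (1.023e-03)² / (0.052 − 1.023e-03) = 2.05e-05.

K_a = 2.05e-05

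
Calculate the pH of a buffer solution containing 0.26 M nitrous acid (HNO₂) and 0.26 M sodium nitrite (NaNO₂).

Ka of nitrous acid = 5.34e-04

pKa = -log(5.34e-04) = 3.27. pH = pKa + log([A⁻]/[HA]) = 3.27 + log(0.26/0.26)

pH = 3.27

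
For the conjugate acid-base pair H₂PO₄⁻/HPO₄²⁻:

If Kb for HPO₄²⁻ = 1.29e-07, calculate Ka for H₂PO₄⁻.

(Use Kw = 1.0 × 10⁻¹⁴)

For a conjugate pair Ka × Kb = Kw, so Ka = Kw/Kb = 1.0 × 10⁻¹⁴ / 1.29e-07 = 7.75e-08.

K_a = 7.75e-08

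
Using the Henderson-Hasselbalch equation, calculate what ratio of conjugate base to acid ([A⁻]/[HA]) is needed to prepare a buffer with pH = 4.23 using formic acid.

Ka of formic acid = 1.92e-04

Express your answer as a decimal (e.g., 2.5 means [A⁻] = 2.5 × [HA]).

pKa = -log(1.92e-04) = 3.7167. pH = pKa + log([A⁻]/[HA]), so log([A⁻]/[HA]) = pH − pKa = 4.23 − 3.7167 = 0.5133. [A⁻]/[HA] = 10^(0.5133) = 3.26

[A⁻]/[HA] = 3.26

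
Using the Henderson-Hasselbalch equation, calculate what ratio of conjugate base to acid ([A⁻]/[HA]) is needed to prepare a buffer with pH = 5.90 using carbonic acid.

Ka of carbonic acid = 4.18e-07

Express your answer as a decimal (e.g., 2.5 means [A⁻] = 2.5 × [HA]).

pKa = -log(4.18e-07) = 6.3788. pH = pKa + log([A⁻]/[HA]), so log([A⁻]/[HA]) = pH − pKa = 5.90 − 6.3788 = -0.4788. [A⁻]/[HA] = 10^(-0.4788) = 0.332

[A⁻]/[HA] = 0.332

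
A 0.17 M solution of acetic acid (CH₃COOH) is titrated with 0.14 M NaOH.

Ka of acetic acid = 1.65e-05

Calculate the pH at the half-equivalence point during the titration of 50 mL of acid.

At half-equivalence [HA] = [A⁻], so Henderson-Hasselbalch gives pH = pKa = -log(1.65e-05) = 4.78.

pH = pKa = 4.78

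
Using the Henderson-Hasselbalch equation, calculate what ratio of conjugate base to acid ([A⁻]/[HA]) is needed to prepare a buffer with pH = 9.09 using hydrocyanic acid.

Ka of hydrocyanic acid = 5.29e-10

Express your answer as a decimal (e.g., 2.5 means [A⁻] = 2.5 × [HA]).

pKa = -log(5.29e-10) = 9.2765. pH = pKa + log([A⁻]/[HA]), so log([A⁻]/[HA]) = pH − pKa = 9.09 − 9.2765 = -0.1865. [A⁻]/[HA] = 10^(-0.1865) = 0.651

[A⁻]/[HA] = 0.651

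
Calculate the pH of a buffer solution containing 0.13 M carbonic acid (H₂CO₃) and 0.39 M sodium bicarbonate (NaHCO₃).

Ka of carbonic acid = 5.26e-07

pKa = -log(5.26e-07) = 6.28. pH = pKa + log([A⁻]/[HA]) = 6.28 + log(0.39/0.13)

pH = 6.76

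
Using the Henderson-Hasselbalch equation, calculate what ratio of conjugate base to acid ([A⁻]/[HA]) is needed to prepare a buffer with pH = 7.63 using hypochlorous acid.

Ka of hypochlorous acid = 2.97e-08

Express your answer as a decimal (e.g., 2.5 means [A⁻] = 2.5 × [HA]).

pKa = -log(2.97e-08) = 7.5272. pH = pKa + log([A⁻]/[HA]), so log([A⁻]/[HA]) = pH − pKa = 7.63 − 7.5272 = 0.1028. [A⁻]/[HA] = 10^(0.1028) = 1.27

[A⁻]/[HA] = 1.27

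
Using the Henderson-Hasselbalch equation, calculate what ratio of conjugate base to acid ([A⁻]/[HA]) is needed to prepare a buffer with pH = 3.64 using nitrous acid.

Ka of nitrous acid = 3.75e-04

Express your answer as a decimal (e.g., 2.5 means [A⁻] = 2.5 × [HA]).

pKa = -log(3.75e-04) = 3.4260. pH = pKa + log([A⁻]/[HA]), so log([A⁻]/[HA]) = pH − pKa = 3.64 − 3.4260 = 0.2140. [A⁻]/[HA] = 10^(0.2140) = 1.64

[A⁻]/[HA] = 1.64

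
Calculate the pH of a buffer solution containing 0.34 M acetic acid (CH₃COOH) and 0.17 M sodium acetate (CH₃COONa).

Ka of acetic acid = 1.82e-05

pKa = -log(1.82e-05) = 4.74. pH = pKa + log([A⁻]/[HA]) = 4.74 + log(0.17/0.34)

pH = 4.44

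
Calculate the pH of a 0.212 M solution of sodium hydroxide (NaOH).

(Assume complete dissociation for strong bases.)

[OH⁻] = 0.212 M for strong base. pOH = -log[OH⁻] = 0.67, pH = 14 - pOH

pH = 13.33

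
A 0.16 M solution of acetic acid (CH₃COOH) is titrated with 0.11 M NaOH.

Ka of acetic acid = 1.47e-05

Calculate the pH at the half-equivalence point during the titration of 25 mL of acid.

At half-equivalence [HA] = [A⁻], so Henderson-Hasselbalch gives pH = pKa = -log(1.47e-05) = 4.83.

pH = pKa = 4.83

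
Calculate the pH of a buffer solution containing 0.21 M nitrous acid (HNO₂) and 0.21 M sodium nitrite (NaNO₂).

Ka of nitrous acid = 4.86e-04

pKa = -log(4.86e-04) = 3.31. pH = pKa + log([A⁻]/[HA]) = 3.31 + log(0.21/0.21)

pH = 3.31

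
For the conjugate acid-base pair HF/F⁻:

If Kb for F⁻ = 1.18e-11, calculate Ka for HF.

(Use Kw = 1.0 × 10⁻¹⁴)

For a conjugate pair Ka × Kb = Kw, so Ka = Kw/Kb = 1.0 × 10⁻¹⁴ / 1.18e-11 = 8.47e-04.

K_a = 8.47e-04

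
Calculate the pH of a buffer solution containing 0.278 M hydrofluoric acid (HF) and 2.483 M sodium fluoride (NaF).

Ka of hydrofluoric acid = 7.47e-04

pKa = -log(7.47e-04) = 3.13. pH = pKa + log([A⁻]/[HA]) = 3.13 + log(2.483/0.278)

pH = 4.08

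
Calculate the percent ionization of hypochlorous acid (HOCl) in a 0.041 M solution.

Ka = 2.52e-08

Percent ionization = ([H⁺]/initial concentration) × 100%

Using Ka equilibrium: x² + Ka×x - Ka×C = 0. Solving: [H⁺] = 3.2131e-05. Percent = (3.2131e-05/0.041) × 100

Percent ionization = 0.0784%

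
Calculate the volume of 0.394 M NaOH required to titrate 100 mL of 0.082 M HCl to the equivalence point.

At equivalence: moles acid = moles base. moles HCl = 0.082 × 100/1000 = 0.0082 mol. V_base = moles / 0.394 × 1000 = 20.8 mL.

V_{base} = 20.8 mL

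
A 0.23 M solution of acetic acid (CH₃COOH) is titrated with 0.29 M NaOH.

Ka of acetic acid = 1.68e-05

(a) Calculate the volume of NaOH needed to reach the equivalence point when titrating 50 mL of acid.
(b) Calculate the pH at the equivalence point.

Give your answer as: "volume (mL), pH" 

moles acid = 0.23 × 50/1000 = 0.0115 mol; V_base = moles/0.29 × 1000 = 39.7 mL. At equivalence only the conjugate base is present: [A⁻] = 0.0115/0.090 = 1.2827e-01 M. Kb = Kw/Ka = 5.95e-10; [OH⁻] = √(Kb × [A⁻]) = 8.7379e-06; pOH = 5.06; pH = 14 - pOH = 8.94.

V = 39.7 mL, pH = 8.94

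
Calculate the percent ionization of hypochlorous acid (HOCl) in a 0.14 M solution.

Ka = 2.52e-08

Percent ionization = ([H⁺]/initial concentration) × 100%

Using Ka equilibrium: x² + Ka×x - Ka×C = 0. Solving: [H⁺] = 5.9384e-05. Percent = (5.9384e-05/0.14) × 100

Percent ionization = 0.0424%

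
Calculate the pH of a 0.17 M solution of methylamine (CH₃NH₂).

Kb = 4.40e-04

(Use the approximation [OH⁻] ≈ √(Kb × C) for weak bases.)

[OH⁻] = √(Kb × C) = √(4.40e-04 × 0.17) = 8.6487e-03. pOH = 2.06, pH = 14 - pOH

pH = 11.94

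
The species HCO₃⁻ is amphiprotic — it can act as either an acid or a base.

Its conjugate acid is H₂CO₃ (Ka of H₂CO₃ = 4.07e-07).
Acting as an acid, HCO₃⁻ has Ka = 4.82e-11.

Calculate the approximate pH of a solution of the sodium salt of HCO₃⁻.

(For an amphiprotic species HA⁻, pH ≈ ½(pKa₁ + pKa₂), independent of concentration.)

pKa₁ = -log(4.07e-07) = 6.39; pKa₂ = -log(4.82e-11) = 10.32. For an amphiprotic species, pH ≈ ½(pKa₁ + pKa₂) = ½(6.39 + 10.32) = 8.35.

pH = 8.35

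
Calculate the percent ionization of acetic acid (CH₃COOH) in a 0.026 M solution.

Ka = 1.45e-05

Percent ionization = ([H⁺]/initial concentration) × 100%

Using Ka equilibrium: x² + Ka×x - Ka×C = 0. Solving: [H⁺] = 6.0680e-04. Percent = (6.0680e-04/0.026) × 100

Percent ionization = 2.33%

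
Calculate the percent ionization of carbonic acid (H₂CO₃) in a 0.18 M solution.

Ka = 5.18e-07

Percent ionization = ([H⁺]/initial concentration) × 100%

Using Ka equilibrium: x² + Ka×x - Ka×C = 0. Solving: [H⁺] = 3.0509e-04. Percent = (3.0509e-04/0.18) × 100

Percent ionization = 0.169%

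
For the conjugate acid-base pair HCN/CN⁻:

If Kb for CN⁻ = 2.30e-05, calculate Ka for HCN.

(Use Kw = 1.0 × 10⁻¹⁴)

For a conjugate pair Ka × Kb = Kw, so Ka = Kw/Kb = 1.0 × 10⁻¹⁴ / 2.30e-05 = 4.35e-10.

K_a = 4.35e-10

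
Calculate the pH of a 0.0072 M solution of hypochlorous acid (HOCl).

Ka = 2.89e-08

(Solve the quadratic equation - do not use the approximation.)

x² + Ka×x - Ka×C = 0. Using quadratic formula: [H⁺] = 1.4411e-05

pH = 4.84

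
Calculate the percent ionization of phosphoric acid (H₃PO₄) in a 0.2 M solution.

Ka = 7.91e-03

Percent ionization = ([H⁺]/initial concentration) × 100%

Using Ka equilibrium: x² + Ka×x - Ka×C = 0. Solving: [H⁺] = 3.6016e-02. Percent = (3.6016e-02/0.2) × 100

Percent ionization = 18%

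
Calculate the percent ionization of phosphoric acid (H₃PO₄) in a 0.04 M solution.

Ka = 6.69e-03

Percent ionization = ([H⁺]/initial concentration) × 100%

Using Ka equilibrium: x² + Ka×x - Ka×C = 0. Solving: [H⁺] = 1.3352e-02. Percent = (1.3352e-02/0.04) × 100

Percent ionization = 33.4%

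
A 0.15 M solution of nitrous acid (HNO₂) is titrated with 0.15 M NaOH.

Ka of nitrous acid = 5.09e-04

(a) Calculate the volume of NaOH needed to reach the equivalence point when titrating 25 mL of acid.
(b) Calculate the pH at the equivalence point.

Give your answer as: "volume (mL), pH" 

moles acid = 0.15 × 25/1000 = 0.00375 mol; V_base = moles/0.15 × 1000 = 25.0 mL. At equivalence only the conjugate base is present: [A⁻] = 0.00375/0.050 = 7.5000e-02 M. Kb = Kw/Ka = 1.96e-11; [OH⁻] = √(Kb × [A⁻]) = 1.2139e-06; pOH = 5.92; pH = 14 - pOH = 8.08.

V = 25.0 mL, pH = 8.08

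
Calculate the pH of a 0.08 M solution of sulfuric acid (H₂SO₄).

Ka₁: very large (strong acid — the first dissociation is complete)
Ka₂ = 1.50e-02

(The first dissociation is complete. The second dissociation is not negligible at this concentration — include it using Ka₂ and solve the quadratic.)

First dissociation is complete: [H⁺]₀ = [HSO₄⁻]₀ = C = 0.08 M. Second dissociation HSO₄⁻ ⇌ H⁺ + SO₄²⁻: let x = [SO₄²⁻]. Ka₂ = (C + x)·x / (C − x) = 1.50e-02 → x² + (C + Ka₂)·x − Ka₂·C = 0 → x² + 0.09500·x − 1.200e-03 = 0. x = (−0.09500 + √(0.09500² + 4 × 1.200e-03)) / 2 = 1.1290e-02 M. [H⁺] = C + x = 0.08 + 1.1290e-02 = 9.1290e-02 M. pH = -log(9.1290e-02) = 1.04.

pH = 1.04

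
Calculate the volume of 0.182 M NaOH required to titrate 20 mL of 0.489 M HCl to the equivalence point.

At equivalence: moles acid = moles base. moles HCl = 0.489 × 20/1000 = 0.00978 mol. V_base = moles / 0.182 × 1000 = 53.7 mL.

V_{base} = 53.7 mL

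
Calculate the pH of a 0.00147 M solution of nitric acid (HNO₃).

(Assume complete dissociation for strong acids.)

[H⁺] = 0.00147 M for strong acid. pH = -log[H⁺] = -log(0.00147)

pH = 2.83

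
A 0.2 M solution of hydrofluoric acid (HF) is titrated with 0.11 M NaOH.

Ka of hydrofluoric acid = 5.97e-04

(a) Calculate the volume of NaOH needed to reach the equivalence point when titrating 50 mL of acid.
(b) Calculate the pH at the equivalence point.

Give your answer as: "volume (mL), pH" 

moles acid = 0.2 × 50/1000 = 0.01 mol; V_base = moles/0.11 × 1000 = 90.9 mL. At equivalence only the conjugate base is present: [A⁻] = 0.01/0.141 = 7.0968e-02 M. Kb = Kw/Ka = 1.68e-11; [OH⁻] = √(Kb × [A⁻]) = 1.0903e-06; pOH = 5.96; pH = 14 - pOH = 8.04.

V = 90.9 mL, pH = 8.04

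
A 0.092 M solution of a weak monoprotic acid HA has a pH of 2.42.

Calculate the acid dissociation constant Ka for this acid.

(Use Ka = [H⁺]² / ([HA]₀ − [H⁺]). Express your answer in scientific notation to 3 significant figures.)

[H⁺] = 10^(−pH) = 10^(−2.42) = 3.802e-03 M. For HA ⇌ H⁺ + A⁻, Ka = [H⁺][A⁻]/[HA] = [H⁺]² / ([HA]₀ − [H⁺]) = (3.802e-03)² / (0.092 − 3.802e-03) = 1.64e-04.

K_a = 1.64e-04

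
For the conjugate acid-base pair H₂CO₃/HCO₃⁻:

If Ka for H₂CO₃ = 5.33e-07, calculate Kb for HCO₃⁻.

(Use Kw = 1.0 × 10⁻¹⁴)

For a conjugate pair Ka × Kb = Kw, so Kb = Kw/Ka = 1.0 × 10⁻¹⁴ / 5.33e-07 = 1.88e-08.

K_b = 1.88e-08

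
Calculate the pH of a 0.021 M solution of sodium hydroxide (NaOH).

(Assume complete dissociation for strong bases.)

[OH⁻] = 0.021 M for strong base. pOH = -log[OH⁻] = 1.68, pH = 14 - pOH

pH = 12.32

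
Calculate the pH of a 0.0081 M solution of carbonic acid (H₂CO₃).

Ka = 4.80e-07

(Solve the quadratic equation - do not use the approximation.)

x² + Ka×x - Ka×C = 0. Using quadratic formula: [H⁺] = 6.2114e-05

pH = 4.21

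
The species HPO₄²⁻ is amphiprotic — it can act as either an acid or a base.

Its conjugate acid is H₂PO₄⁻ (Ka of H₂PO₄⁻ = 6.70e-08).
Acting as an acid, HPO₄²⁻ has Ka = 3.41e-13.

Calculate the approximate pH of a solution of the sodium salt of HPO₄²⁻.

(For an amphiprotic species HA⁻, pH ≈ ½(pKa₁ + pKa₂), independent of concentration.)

pKa₁ = -log(6.70e-08) = 7.17; pKa₂ = -log(3.41e-13) = 12.47. For an amphiprotic species, pH ≈ ½(pKa₁ + pKa₂) = ½(7.17 + 12.47) = 9.82.

pH = 9.82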